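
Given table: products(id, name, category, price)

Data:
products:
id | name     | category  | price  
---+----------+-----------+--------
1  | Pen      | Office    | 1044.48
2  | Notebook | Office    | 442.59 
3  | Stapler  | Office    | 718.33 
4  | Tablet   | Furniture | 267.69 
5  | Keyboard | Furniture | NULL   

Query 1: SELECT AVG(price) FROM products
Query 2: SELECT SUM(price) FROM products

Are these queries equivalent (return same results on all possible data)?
No, not equivalent

Query 1 returns: [(618.2725,)]
Query 2 returns: [(2473.09,)]

Reason: AVG vs SUM give different aggregate values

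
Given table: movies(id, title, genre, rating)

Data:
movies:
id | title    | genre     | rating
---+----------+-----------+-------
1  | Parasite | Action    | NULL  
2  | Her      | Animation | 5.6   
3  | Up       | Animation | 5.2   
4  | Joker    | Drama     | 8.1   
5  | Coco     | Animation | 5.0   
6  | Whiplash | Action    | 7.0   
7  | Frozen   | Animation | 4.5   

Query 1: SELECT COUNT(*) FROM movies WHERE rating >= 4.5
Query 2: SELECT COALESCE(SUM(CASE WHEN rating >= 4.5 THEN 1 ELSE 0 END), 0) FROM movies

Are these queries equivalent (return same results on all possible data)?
Yes, equivalent

Both queries return: [(6,)]

Reason: COUNT with WHERE vs conditional SUM (COALESCE handles empty-table NULL)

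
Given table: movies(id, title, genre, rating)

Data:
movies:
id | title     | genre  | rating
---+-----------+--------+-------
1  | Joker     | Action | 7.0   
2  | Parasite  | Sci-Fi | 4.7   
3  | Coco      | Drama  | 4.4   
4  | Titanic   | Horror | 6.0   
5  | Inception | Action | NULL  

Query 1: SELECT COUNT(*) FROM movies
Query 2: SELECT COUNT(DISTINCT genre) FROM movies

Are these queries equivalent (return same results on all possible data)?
No, not equivalent

Query 1 returns: [(5,)]
Query 2 returns: [(4,)]

Reason: COUNT(*) counts rows, COUNT(DISTINCT genre) counts unique genres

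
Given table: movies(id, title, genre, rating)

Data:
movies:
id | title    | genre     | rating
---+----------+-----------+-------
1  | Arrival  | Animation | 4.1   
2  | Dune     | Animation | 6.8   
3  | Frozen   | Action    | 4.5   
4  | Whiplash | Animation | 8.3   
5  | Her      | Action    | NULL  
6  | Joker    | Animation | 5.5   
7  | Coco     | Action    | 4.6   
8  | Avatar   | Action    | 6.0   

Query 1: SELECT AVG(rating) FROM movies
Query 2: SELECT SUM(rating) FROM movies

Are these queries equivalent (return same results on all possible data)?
No, not equivalent

Query 1 returns: [(5.685714285714285,)]
Query 2 returns: [(39.8,)]

Reason: AVG vs SUM give different aggregate values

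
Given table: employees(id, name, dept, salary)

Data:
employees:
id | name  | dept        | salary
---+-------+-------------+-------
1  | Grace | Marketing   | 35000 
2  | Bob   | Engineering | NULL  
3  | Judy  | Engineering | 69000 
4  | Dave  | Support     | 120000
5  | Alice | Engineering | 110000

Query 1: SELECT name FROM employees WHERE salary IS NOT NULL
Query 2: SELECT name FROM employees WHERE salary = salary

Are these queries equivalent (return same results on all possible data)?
Yes, equivalent

Both queries return: [('Alice',), ('Dave',), ('Grace',), ('Judy',)]

Reason: IS NOT NULL vs self-equality (both exclude NULLs)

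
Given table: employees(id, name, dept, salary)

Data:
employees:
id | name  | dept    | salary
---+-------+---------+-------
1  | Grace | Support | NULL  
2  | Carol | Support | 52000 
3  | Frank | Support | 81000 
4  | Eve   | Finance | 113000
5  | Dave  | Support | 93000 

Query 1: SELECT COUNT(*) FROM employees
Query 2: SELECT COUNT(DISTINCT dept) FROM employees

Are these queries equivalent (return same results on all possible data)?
No, not equivalent

Query 1 returns: [(5,)]
Query 2 returns: [(2,)]

Reason: COUNT(*) counts rows, COUNT(DISTINCT dept) counts unique depts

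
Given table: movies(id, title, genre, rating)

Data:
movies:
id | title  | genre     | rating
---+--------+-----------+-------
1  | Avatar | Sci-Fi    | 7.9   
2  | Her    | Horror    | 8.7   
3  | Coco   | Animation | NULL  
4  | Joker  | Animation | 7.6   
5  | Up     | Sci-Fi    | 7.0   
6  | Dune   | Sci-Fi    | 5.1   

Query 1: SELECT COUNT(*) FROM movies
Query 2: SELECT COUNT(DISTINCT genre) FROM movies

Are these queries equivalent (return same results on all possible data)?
No, not equivalent

Query 1 returns: [(6,)]
Query 2 returns: [(3,)]

Reason: COUNT(*) counts rows, COUNT(DISTINCT genre) counts unique genres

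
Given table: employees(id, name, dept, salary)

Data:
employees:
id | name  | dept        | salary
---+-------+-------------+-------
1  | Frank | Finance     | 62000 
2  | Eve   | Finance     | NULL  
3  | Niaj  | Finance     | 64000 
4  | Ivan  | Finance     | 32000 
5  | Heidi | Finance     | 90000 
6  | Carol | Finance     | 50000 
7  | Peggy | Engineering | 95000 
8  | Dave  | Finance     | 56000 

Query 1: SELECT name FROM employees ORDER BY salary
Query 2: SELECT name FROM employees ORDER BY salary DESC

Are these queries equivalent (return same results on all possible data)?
No, not equivalent

Query 1 returns: [('Eve',), ('Ivan',), ('Carol',), ('Dave',), ('Frank',), ('Niaj',), ('Heidi',), ('Peggy',)]
Query 2 returns: [('Peggy',), ('Heidi',), ('Niaj',), ('Frank',), ('Dave',), ('Carol',), ('Ivan',), ('Eve',)]

Reason: ASC vs DESC gives opposite ordering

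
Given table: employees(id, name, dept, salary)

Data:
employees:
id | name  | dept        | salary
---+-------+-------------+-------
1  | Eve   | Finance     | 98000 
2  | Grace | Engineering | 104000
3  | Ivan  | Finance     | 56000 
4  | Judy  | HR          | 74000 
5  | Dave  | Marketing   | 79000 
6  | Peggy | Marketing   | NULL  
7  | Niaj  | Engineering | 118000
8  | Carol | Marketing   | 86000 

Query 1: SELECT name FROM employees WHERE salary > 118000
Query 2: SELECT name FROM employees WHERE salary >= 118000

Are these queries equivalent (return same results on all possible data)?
No, not equivalent

Query 1 returns: []
Query 2 returns: [('Niaj',)]

Reason: > vs >= gives different results when salary = 118000 exists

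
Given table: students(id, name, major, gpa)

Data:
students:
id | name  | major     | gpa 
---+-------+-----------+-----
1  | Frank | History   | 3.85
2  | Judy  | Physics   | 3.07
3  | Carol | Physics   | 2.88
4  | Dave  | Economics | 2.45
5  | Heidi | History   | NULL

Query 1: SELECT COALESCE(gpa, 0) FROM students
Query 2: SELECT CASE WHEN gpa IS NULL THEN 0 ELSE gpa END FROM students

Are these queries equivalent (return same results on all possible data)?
Yes, equivalent

Both queries return: [(0,), (2.45,), (2.88,), (3.07,), (3.85,)]

Reason: COALESCE vs CASE for NULL handling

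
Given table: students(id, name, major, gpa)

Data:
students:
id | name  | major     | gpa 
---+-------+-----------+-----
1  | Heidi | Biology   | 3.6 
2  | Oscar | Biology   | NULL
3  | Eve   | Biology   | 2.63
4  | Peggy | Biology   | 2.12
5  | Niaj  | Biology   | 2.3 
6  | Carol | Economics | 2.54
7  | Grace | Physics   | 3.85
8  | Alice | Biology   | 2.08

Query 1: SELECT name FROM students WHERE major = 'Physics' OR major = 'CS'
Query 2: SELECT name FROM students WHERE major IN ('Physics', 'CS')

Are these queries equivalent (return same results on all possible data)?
Yes, equivalent

Both queries return: [('Grace',)]

Reason: OR vs IN are equivalent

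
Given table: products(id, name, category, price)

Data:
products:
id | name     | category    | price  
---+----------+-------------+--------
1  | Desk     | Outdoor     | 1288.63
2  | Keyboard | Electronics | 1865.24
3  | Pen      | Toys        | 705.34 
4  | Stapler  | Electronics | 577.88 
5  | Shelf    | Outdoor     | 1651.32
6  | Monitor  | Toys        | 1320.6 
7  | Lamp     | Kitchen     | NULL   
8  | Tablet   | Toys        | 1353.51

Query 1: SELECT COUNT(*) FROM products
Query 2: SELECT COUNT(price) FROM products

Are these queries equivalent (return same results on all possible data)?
No, not equivalent

Query 1 returns: [(8,)]
Query 2 returns: [(7,)]

Reason: COUNT(*) includes NULLs, COUNT(column) excludes them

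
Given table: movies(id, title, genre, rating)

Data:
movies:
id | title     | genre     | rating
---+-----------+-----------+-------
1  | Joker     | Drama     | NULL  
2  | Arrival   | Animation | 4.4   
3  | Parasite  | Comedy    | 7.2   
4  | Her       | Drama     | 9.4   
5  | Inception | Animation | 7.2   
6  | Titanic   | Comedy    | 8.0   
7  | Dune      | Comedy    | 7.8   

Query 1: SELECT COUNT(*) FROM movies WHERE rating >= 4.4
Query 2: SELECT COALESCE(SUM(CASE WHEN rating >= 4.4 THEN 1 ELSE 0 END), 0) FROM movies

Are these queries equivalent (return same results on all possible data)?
Yes, equivalent

Both queries return: [(6,)]

Reason: COUNT with WHERE vs conditional SUM (COALESCE handles empty-table NULL)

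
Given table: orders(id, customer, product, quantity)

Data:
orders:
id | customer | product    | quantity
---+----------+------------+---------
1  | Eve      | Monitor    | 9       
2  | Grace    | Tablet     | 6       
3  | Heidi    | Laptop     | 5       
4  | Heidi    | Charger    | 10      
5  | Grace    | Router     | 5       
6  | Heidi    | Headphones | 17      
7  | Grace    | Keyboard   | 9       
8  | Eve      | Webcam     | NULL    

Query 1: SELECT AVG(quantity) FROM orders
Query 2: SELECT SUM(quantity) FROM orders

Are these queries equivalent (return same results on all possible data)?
No, not equivalent

Query 1 returns: [(8.714285714285714,)]
Query 2 returns: [(61,)]

Reason: AVG vs SUM give different aggregate values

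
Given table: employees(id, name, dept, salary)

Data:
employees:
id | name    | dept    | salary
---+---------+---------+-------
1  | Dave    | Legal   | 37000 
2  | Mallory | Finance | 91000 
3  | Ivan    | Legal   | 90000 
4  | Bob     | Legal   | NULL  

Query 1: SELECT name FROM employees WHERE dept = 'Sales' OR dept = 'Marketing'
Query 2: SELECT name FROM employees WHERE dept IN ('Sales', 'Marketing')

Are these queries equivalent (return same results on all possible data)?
Yes, equivalent

Both queries return: []

Reason: OR vs IN are equivalent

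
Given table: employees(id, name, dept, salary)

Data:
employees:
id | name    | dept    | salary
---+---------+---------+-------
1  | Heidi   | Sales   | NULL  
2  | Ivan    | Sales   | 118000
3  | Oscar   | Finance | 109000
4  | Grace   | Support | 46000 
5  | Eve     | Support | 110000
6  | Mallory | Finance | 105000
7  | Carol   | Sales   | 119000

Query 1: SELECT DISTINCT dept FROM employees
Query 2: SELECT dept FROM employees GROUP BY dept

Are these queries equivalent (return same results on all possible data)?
Yes, equivalent

Both queries return: [('Finance',), ('Sales',), ('Support',)]

Reason: Both get unique depts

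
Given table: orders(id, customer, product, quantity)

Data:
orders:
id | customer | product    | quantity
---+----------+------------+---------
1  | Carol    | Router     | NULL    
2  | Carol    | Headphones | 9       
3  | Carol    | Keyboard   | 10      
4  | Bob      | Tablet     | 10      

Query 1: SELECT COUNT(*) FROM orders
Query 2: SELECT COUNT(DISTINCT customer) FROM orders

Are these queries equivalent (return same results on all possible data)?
No, not equivalent

Query 1 returns: [(4,)]
Query 2 returns: [(2,)]

Reason: COUNT(*) counts rows, COUNT(DISTINCT customer) counts unique customers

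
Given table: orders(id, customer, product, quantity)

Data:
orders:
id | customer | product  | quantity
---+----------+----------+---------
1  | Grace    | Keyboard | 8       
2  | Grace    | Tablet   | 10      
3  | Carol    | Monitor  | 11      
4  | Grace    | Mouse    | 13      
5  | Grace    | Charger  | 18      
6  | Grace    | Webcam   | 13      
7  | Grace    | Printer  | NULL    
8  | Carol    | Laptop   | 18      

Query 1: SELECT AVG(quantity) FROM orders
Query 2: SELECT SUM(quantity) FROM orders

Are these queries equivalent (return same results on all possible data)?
No, not equivalent

Query 1 returns: [(13.0,)]
Query 2 returns: [(91,)]

Reason: AVG vs SUM give different aggregate values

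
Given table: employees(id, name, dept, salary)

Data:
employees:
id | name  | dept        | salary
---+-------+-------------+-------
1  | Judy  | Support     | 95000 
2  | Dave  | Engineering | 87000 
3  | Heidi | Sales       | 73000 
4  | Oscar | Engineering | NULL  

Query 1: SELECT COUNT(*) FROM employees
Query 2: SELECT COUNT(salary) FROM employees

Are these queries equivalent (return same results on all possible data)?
No, not equivalent

Query 1 returns: [(4,)]
Query 2 returns: [(3,)]

Reason: COUNT(*) includes NULLs, COUNT(column) excludes them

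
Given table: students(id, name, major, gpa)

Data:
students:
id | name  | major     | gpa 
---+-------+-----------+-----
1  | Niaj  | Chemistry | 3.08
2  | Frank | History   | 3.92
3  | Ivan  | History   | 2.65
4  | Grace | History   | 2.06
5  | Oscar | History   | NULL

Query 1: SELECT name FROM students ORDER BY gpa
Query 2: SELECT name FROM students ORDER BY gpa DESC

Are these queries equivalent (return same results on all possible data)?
No, not equivalent

Query 1 returns: [('Oscar',), ('Grace',), ('Ivan',), ('Niaj',), ('Frank',)]
Query 2 returns: [('Frank',), ('Niaj',), ('Ivan',), ('Grace',), ('Oscar',)]

Reason: ASC vs DESC gives opposite ordering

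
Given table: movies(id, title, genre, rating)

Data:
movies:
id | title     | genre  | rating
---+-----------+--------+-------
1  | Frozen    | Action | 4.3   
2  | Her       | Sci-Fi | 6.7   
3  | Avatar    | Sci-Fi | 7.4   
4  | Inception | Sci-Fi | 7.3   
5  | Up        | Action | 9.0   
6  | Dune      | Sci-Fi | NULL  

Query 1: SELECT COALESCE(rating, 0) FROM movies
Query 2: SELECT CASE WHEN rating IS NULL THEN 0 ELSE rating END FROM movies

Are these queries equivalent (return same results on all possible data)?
Yes, equivalent

Both queries return: [(0,), (4.3,), (6.7,), (7.3,), (7.4,), (9.0,)]

Reason: COALESCE vs CASE for NULL handling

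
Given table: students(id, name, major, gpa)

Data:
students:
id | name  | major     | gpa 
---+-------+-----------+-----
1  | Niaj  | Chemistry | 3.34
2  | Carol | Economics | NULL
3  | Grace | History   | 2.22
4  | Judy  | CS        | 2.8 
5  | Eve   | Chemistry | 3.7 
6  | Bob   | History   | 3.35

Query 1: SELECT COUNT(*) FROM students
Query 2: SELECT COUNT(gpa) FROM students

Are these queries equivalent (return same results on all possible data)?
No, not equivalent

Query 1 returns: [(6,)]
Query 2 returns: [(5,)]

Reason: COUNT(*) includes NULLs, COUNT(column) excludes them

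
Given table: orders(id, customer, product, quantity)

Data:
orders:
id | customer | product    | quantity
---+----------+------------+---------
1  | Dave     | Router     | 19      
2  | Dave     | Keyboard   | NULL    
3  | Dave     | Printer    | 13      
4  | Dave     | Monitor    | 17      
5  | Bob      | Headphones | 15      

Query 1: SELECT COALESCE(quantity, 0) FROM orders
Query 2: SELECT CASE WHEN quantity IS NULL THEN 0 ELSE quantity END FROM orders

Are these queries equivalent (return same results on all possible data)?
Yes, equivalent

Both queries return: [(0,), (13,), (15,), (17,), (19,)]

Reason: COALESCE vs CASE for NULL handling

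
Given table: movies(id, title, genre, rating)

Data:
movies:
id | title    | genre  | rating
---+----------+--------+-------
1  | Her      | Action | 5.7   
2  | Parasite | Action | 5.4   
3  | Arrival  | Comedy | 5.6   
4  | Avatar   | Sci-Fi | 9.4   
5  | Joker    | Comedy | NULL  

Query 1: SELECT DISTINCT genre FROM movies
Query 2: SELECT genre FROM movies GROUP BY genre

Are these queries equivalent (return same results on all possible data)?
Yes, equivalent

Both queries return: [('Action',), ('Comedy',), ('Sci-Fi',)]

Reason: Both get unique genres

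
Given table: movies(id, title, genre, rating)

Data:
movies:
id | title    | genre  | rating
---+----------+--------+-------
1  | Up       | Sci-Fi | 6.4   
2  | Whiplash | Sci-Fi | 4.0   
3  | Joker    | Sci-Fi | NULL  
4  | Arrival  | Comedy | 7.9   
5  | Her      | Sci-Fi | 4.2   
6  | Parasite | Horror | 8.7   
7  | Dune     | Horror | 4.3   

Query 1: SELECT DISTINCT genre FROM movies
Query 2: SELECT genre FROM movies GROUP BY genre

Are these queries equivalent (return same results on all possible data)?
Yes, equivalent

Both queries return: [('Comedy',), ('Horror',), ('Sci-Fi',)]

Reason: Both get unique genres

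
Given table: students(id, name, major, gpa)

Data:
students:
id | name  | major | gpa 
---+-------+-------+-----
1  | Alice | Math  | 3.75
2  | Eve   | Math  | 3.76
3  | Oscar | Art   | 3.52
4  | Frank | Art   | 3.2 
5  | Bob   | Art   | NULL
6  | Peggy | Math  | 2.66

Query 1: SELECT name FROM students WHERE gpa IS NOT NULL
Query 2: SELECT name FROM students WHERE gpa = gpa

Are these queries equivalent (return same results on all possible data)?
Yes, equivalent

Both queries return: [('Alice',), ('Eve',), ('Frank',), ('Oscar',), ('Peggy',)]

Reason: IS NOT NULL vs self-equality (both exclude NULLs)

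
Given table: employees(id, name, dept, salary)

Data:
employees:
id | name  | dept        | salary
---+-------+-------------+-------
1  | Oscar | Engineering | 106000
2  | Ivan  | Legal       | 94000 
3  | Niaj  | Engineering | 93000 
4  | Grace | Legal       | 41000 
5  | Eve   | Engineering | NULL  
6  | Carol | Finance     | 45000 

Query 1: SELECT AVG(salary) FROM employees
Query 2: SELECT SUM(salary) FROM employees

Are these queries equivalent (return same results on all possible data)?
No, not equivalent

Query 1 returns: [(75800.0,)]
Query 2 returns: [(379000,)]

Reason: AVG vs SUM give different aggregate values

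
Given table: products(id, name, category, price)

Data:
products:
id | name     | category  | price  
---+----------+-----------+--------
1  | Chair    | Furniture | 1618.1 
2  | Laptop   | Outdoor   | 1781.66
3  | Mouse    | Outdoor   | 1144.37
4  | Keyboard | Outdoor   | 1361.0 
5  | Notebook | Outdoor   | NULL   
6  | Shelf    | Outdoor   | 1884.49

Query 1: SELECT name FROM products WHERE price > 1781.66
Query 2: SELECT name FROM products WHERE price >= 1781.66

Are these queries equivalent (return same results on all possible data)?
No, not equivalent

Query 1 returns: [('Shelf',)]
Query 2 returns: [('Laptop',), ('Shelf',)]

Reason: > vs >= gives different results when price = 1781.66 exists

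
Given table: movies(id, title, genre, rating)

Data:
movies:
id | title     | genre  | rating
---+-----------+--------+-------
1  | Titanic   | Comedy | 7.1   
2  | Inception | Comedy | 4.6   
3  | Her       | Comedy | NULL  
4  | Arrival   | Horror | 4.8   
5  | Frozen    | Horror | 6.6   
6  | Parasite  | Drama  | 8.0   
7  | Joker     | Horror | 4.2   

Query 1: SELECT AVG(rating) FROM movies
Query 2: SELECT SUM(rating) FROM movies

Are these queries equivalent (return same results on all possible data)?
No, not equivalent

Query 1 returns: [(5.883333333333333,)]
Query 2 returns: [(35.3,)]

Reason: AVG vs SUM give different aggregate values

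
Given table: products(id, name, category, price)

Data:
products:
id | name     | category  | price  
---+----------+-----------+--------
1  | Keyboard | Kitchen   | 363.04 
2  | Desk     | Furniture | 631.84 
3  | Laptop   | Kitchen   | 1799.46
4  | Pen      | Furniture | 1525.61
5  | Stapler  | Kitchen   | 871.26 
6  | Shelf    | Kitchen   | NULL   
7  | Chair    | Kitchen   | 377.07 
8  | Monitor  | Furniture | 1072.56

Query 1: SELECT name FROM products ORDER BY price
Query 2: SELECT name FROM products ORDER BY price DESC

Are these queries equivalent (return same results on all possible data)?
No, not equivalent

Query 1 returns: [('Shelf',), ('Keyboard',), ('Chair',), ('Desk',), ('Stapler',), ('Monitor',), ('Pen',), ('Laptop',)]
Query 2 returns: [('Laptop',), ('Pen',), ('Monitor',), ('Stapler',), ('Desk',), ('Chair',), ('Keyboard',), ('Shelf',)]

Reason: ASC vs DESC gives opposite ordering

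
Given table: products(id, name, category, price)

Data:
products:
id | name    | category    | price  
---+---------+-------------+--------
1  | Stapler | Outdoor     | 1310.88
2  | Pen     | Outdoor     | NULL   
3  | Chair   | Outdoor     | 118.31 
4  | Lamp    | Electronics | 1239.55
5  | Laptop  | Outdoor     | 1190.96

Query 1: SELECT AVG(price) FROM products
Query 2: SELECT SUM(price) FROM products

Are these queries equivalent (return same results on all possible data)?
No, not equivalent

Query 1 returns: [(964.9250000000001,)]
Query 2 returns: [(3859.7000000000003,)]

Reason: AVG vs SUM give different aggregate values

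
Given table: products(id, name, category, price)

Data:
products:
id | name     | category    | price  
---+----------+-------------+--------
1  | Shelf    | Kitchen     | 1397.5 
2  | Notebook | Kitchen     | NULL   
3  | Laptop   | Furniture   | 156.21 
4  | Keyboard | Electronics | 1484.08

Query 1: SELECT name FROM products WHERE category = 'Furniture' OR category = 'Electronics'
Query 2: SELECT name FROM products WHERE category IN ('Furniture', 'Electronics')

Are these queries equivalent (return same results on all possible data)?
Yes, equivalent

Both queries return: [('Keyboard',), ('Laptop',)]

Reason: OR vs IN are equivalent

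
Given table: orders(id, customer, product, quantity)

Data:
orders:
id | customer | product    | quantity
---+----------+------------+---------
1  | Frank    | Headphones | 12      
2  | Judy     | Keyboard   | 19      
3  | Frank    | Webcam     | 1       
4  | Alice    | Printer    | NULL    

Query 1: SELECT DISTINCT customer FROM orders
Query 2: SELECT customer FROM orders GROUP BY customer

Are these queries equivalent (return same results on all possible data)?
Yes, equivalent

Both queries return: [('Alice',), ('Frank',), ('Judy',)]

Reason: Both get unique customers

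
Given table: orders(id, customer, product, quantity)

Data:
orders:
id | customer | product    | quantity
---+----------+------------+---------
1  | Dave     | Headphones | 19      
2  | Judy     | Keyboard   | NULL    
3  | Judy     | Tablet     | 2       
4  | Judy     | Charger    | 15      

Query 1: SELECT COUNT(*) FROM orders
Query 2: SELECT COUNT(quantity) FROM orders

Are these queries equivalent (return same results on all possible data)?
No, not equivalent

Query 1 returns: [(4,)]
Query 2 returns: [(3,)]

Reason: COUNT(*) includes NULLs, COUNT(column) excludes them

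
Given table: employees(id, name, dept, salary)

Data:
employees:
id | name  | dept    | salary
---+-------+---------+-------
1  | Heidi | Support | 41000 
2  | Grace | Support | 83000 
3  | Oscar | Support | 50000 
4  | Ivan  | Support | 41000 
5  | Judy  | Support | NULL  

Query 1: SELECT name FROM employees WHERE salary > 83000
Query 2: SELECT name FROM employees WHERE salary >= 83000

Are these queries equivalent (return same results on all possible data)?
No, not equivalent

Query 1 returns: []
Query 2 returns: [('Grace',)]

Reason: > vs >= gives different results when salary = 83000 exists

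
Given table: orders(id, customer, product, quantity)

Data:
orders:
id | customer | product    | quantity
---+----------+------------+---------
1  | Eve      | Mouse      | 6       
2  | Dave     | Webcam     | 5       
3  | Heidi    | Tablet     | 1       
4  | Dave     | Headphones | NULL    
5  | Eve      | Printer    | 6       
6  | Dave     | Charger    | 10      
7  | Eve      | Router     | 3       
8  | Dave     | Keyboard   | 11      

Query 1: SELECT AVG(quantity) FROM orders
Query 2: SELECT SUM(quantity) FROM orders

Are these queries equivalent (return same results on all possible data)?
No, not equivalent

Query 1 returns: [(6.0,)]
Query 2 returns: [(42,)]

Reason: AVG vs SUM give different aggregate values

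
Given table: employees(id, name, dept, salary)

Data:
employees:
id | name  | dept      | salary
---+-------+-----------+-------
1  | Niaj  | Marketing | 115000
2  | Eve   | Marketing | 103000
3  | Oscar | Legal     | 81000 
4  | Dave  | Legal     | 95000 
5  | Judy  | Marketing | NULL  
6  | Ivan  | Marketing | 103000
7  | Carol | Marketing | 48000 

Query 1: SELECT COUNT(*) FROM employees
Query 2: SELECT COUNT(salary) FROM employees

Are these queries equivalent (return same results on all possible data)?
No, not equivalent

Query 1 returns: [(7,)]
Query 2 returns: [(6,)]

Reason: COUNT(*) includes NULLs, COUNT(column) excludes them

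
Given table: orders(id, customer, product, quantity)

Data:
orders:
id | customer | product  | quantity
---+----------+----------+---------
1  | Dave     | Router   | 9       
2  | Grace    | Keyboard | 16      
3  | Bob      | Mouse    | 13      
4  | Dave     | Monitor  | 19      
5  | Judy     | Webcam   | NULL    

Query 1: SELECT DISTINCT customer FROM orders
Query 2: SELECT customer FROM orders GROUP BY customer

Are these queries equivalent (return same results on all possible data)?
Yes, equivalent

Both queries return: [('Bob',), ('Dave',), ('Grace',), ('Judy',)]

Reason: Both get unique customers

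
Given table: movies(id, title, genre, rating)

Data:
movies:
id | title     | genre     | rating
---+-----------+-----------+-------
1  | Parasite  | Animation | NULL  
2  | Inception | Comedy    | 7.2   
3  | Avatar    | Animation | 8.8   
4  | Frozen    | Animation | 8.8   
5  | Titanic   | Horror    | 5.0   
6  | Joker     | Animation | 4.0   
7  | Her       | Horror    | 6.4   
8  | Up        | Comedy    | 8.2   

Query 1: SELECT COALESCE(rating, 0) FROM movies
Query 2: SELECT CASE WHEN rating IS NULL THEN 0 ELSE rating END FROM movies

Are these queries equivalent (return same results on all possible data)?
Yes, equivalent

Both queries return: [(0,), (4.0,), (5.0,), (6.4,), (7.2,), (8.2,), (8.8,), (8.8,)]

Reason: COALESCE vs CASE for NULL handling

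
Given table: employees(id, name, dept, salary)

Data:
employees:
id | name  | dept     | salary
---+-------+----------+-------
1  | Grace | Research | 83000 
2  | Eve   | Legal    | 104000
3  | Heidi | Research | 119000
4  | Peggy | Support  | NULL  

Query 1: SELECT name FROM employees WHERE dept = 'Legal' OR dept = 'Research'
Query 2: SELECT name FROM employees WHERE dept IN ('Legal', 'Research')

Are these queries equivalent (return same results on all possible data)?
Yes, equivalent

Both queries return: [('Eve',), ('Grace',), ('Heidi',)]

Reason: OR vs IN are equivalent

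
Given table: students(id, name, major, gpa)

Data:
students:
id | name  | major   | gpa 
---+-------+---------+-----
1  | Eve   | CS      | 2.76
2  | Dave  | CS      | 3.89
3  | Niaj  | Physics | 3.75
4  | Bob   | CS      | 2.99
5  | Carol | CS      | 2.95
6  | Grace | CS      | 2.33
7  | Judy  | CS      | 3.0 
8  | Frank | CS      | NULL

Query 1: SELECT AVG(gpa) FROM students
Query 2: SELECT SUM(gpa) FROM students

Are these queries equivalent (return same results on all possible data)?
No, not equivalent

Query 1 returns: [(3.095714285714286,)]
Query 2 returns: [(21.67,)]

Reason: AVG vs SUM give different aggregate values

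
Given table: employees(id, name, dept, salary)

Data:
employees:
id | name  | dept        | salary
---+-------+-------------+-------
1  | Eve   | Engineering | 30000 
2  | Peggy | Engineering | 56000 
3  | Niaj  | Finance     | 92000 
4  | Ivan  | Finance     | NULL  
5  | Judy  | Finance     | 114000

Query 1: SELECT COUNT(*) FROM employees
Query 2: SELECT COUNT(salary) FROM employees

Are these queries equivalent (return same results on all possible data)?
No, not equivalent

Query 1 returns: [(5,)]
Query 2 returns: [(4,)]

Reason: COUNT(*) includes NULLs, COUNT(column) excludes them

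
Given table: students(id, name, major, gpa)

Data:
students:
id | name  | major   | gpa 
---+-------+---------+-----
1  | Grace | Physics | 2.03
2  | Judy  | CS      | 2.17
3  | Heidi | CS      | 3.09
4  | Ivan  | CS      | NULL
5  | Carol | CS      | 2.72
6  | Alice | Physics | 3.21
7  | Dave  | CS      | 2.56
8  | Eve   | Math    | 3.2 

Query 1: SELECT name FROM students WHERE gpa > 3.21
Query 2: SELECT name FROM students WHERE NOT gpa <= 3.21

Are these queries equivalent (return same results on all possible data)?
Yes, equivalent

Both queries return: []

Reason: Both filter gpa > 3.21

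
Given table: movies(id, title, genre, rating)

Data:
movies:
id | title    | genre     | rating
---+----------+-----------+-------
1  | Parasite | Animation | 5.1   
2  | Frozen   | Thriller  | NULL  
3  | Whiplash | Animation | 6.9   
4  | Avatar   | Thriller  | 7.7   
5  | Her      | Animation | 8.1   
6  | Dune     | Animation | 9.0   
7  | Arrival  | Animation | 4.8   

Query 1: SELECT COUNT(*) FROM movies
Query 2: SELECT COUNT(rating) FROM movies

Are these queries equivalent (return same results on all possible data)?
No, not equivalent

Query 1 returns: [(7,)]
Query 2 returns: [(6,)]

Reason: COUNT(*) includes NULLs, COUNT(column) excludes them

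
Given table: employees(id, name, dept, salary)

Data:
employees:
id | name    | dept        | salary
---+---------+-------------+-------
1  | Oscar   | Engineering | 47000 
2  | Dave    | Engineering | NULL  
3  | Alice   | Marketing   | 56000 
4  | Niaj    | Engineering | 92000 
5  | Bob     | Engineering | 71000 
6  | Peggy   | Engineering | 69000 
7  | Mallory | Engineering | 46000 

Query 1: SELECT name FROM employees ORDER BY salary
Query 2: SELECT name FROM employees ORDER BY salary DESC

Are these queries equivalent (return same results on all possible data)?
No, not equivalent

Query 1 returns: [('Dave',), ('Mallory',), ('Oscar',), ('Alice',), ('Peggy',), ('Bob',), ('Niaj',)]
Query 2 returns: [('Niaj',), ('Bob',), ('Peggy',), ('Alice',), ('Oscar',), ('Mallory',), ('Dave',)]

Reason: ASC vs DESC gives opposite ordering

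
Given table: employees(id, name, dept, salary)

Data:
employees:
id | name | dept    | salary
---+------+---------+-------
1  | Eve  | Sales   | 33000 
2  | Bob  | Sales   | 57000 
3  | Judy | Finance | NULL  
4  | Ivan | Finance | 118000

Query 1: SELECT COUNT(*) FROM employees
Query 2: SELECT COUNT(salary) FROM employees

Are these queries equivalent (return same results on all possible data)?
No, not equivalent

Query 1 returns: [(4,)]
Query 2 returns: [(3,)]

Reason: COUNT(*) includes NULLs, COUNT(column) excludes them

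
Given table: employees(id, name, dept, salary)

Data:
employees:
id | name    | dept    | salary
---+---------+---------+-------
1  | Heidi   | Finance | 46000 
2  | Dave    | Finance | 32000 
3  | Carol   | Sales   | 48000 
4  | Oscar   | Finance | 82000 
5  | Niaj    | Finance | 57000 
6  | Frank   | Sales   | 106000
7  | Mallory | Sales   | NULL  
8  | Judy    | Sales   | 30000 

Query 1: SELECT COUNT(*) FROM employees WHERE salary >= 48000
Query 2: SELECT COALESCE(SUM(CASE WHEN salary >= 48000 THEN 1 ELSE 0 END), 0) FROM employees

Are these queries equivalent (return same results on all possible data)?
Yes, equivalent

Both queries return: [(4,)]

Reason: COUNT with WHERE vs conditional SUM (COALESCE handles empty-table NULL)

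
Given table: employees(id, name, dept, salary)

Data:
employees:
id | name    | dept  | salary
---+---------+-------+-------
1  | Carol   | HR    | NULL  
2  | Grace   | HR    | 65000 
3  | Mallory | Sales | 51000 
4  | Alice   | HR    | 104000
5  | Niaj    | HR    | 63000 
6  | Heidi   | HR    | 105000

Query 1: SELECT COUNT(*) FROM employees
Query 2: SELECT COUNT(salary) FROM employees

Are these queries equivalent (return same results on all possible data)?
No, not equivalent

Query 1 returns: [(6,)]
Query 2 returns: [(5,)]

Reason: COUNT(*) includes NULLs, COUNT(column) excludes them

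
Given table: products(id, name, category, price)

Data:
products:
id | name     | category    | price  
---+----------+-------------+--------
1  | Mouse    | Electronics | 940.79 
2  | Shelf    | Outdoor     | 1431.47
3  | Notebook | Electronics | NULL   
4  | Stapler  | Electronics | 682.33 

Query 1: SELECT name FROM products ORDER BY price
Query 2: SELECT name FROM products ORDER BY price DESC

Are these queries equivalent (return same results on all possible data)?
No, not equivalent

Query 1 returns: [('Notebook',), ('Stapler',), ('Mouse',), ('Shelf',)]
Query 2 returns: [('Shelf',), ('Mouse',), ('Stapler',), ('Notebook',)]

Reason: ASC vs DESC gives opposite ordering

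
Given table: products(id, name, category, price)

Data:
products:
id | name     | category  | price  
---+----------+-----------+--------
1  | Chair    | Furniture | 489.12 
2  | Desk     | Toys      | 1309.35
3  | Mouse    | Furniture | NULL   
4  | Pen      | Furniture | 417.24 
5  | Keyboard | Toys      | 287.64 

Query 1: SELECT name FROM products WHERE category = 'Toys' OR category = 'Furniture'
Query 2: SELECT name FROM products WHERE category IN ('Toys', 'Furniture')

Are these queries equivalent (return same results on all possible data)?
Yes, equivalent

Both queries return: [('Chair',), ('Desk',), ('Keyboard',), ('Mouse',), ('Pen',)]

Reason: OR vs IN are equivalent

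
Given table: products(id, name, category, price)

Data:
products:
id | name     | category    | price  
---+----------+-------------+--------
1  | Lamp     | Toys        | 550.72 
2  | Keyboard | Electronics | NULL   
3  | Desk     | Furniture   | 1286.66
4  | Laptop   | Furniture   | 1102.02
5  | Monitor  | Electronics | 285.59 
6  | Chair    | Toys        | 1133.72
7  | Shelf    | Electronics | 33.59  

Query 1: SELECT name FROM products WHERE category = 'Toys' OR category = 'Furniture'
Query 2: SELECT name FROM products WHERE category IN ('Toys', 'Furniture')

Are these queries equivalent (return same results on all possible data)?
Yes, equivalent

Both queries return: [('Chair',), ('Desk',), ('Lamp',), ('Laptop',)]

Reason: OR vs IN are equivalent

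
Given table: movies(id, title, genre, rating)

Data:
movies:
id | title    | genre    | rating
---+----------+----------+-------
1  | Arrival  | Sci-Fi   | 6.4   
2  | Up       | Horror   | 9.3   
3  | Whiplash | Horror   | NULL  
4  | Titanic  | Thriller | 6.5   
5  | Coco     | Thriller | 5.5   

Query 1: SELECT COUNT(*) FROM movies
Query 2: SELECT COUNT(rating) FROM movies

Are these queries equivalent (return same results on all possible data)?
No, not equivalent

Query 1 returns: [(5,)]
Query 2 returns: [(4,)]

Reason: COUNT(*) includes NULLs, COUNT(column) excludes them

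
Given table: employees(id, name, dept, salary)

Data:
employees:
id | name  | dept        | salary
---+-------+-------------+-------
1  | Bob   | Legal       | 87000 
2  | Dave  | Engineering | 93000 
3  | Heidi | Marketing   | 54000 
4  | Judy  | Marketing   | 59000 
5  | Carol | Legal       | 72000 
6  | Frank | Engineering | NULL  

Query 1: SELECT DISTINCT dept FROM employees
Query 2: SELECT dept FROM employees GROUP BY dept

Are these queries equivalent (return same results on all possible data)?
Yes, equivalent

Both queries return: [('Engineering',), ('Legal',), ('Marketing',)]

Reason: Both get unique depts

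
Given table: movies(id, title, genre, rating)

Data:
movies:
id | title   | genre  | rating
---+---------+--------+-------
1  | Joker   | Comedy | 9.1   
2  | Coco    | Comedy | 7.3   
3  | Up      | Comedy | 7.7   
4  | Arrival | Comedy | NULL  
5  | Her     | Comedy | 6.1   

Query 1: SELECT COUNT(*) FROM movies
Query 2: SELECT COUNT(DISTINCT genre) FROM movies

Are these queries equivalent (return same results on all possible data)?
No, not equivalent

Query 1 returns: [(5,)]
Query 2 returns: [(1,)]

Reason: COUNT(*) counts rows, COUNT(DISTINCT genre) counts unique genres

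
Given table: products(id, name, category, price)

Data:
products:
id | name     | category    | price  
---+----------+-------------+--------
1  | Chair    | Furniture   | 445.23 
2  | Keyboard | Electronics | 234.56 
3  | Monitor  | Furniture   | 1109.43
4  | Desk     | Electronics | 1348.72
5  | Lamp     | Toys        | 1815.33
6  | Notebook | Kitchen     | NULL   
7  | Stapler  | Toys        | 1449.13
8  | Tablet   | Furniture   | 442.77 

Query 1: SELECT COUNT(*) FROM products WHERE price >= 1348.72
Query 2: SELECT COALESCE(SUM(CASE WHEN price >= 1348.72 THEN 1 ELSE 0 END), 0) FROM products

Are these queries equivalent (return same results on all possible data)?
Yes, equivalent

Both queries return: [(3,)]

Reason: COUNT with WHERE vs conditional SUM (COALESCE handles empty-table NULL)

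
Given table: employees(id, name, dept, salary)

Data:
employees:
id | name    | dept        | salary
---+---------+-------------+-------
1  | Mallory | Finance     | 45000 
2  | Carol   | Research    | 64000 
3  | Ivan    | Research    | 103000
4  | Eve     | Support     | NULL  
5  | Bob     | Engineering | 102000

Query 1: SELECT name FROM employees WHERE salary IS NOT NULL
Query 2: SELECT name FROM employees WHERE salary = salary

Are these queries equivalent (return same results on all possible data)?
Yes, equivalent

Both queries return: [('Bob',), ('Carol',), ('Ivan',), ('Mallory',)]

Reason: IS NOT NULL vs self-equality (both exclude NULLs)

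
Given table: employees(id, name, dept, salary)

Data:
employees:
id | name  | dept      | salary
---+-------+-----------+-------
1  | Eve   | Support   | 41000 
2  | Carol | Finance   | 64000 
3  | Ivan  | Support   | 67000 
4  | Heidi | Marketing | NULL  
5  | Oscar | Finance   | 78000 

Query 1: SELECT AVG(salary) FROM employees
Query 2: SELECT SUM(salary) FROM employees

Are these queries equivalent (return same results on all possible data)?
No, not equivalent

Query 1 returns: [(62500.0,)]
Query 2 returns: [(250000,)]

Reason: AVG vs SUM give different aggregate values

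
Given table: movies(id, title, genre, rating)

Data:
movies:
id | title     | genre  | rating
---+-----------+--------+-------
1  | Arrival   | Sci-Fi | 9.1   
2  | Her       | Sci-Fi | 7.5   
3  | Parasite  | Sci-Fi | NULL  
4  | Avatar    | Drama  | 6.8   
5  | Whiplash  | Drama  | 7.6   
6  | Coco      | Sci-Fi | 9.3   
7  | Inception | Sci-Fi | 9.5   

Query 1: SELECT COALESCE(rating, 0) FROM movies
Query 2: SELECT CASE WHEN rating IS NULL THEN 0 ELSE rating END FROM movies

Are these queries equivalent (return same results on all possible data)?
Yes, equivalent

Both queries return: [(0,), (6.8,), (7.5,), (7.6,), (9.1,), (9.3,), (9.5,)]

Reason: COALESCE vs CASE for NULL handling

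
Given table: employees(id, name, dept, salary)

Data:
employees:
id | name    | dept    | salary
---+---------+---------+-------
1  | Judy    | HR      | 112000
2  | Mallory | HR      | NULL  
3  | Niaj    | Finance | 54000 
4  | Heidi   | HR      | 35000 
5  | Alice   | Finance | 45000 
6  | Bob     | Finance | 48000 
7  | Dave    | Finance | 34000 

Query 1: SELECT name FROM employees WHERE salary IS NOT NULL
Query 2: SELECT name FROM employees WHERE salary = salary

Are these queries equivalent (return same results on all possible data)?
Yes, equivalent

Both queries return: [('Alice',), ('Bob',), ('Dave',), ('Heidi',), ('Judy',), ('Niaj',)]

Reason: IS NOT NULL vs self-equality (both exclude NULLs)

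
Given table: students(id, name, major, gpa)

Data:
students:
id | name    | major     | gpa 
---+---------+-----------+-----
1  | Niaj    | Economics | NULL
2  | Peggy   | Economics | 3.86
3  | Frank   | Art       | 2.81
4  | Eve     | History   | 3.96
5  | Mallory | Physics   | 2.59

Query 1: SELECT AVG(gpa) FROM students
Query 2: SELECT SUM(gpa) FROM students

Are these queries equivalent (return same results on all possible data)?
No, not equivalent

Query 1 returns: [(3.3049999999999997,)]
Query 2 returns: [(13.219999999999999,)]

Reason: AVG vs SUM give different aggregate values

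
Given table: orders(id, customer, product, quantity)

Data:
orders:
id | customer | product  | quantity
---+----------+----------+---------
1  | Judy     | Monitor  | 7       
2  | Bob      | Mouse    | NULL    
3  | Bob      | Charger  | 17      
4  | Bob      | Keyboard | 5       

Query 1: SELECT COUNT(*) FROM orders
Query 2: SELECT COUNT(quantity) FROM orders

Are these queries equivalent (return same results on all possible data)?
No, not equivalent

Query 1 returns: [(4,)]
Query 2 returns: [(3,)]

Reason: COUNT(*) includes NULLs, COUNT(column) excludes them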